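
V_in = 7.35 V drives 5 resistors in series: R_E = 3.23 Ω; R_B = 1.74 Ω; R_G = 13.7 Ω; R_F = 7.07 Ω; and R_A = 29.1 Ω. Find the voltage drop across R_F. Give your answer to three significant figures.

ΣR = 3.23 + 1.74 + 13.7 + 7.07 + 29.1 = 54.84 Ω.
By the voltage-divider rule, V = 7.35 × 7.070/54.84 = 0.9476 V.

V ≈ 0.948 V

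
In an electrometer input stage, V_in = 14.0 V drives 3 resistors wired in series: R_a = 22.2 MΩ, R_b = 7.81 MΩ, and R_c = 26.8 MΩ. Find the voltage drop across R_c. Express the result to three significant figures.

V ≈ 6.60 V

Total series resistance ΣR = 22.2 + 7.81 + 26.8 = 56.81 MΩ.
V = V_in · R/ΣR = 14.0 × 0.4717 = 6.604 V.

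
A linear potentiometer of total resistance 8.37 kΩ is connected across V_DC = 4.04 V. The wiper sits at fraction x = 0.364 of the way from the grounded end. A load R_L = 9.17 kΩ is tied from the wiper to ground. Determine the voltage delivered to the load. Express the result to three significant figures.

V_out ≈ 1.21 V

Lower segment x·R_p = 3.047 kΩ; upper segment (1−x)·R_p = 5.323 kΩ.
R_L loads the lower segment: effective lower R = 2.287 kΩ.
V_out = 4.04 × 2.287/(5.323 + 2.287) = 1.214 V.
(Unloaded: V_out = x·V_DC = 1.47 V.)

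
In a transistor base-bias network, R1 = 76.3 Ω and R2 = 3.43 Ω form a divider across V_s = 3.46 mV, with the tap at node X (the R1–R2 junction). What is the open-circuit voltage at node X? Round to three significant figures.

Open-circuit (no load on X): V_th = V_s · R2/(R1 + R2) = 3.46 × 3.43/(76.30 + 3.43) = 0.1488 mV.

V_th ≈ 0.149 mV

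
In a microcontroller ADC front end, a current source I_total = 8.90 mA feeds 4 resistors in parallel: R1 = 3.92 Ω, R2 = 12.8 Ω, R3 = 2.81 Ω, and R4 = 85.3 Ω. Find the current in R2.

I ≈ 0.992 mA

Conductances: ΣG = 1/3.92 + 1/12.8 + 1/2.81 + 1/85.3 = 0.7008 (1/Ω).
Current divider: I(R2) = I_total · G_k/ΣG = 8.90 × (0.07812/0.7008) = 8.90 × 0.1115 = 0.9921 mA.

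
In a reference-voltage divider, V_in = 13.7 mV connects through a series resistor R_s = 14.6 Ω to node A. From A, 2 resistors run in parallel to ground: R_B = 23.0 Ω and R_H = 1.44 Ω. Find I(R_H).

Equivalent of the parallel group: R_p = 1.355 Ω.
Node voltage V_A = V_in · R_p/(R_s + R_p) = 13.7 × 0.08494 = 1.164 mV.
I(R_H) = V_A / R_H = 1.164/1.44 = 0.8081 mA.
(Equivalently: I_total = 0.8587 mA, then current-divider fraction G_k/ΣG = 0.9411.)

I ≈ 0.808 mA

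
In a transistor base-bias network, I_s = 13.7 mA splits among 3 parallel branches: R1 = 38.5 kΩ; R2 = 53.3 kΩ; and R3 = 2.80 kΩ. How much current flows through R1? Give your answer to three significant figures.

ΣG = 1/38.5 + 1/53.3 + 1/2.80 = 0.4019.
Current divider: I(R1) = I_s · G_k/ΣG = 13.7 × (0.02597/0.4019) = 13.7 × 0.06463 = 0.8855 mA.

I ≈ 0.885 mA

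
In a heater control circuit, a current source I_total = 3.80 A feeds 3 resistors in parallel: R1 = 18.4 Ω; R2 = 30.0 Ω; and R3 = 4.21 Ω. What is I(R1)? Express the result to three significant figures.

ΣG = 1/18.4 + 1/30.0 + 1/4.21 = 0.3252.
By the current-divider rule, I = I_total · G_k/ΣG = 3.80 × 0.1671 = 0.6350 A.

I ≈ 0.635 A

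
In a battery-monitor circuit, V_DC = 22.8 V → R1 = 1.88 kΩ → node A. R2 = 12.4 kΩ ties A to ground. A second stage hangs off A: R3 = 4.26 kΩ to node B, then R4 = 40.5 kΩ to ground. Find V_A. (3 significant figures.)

V_A ≈ 19.1 V

The second stage (R3 + R4 = 44.76 kΩ) loads node A in parallel with R2.
Effective lower resistance at A: R2 ‖ 44.76 = 9.710 kΩ.
First divider: V_A = V_DC · 9.710/(1.88 + 9.710) = 19.10 V.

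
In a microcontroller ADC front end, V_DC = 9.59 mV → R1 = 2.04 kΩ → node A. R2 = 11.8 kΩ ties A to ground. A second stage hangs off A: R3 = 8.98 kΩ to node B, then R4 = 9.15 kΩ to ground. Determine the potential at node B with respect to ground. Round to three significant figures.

V_B ≈ 3.77 mV

Looking into the second stage from A: R3 + R4 = 18.13 kΩ appears in parallel with R2.
Effective lower resistance at A: R2 ‖ 18.13 = 7.148 kΩ.
First divider: V_A = V_DC · 7.148/(2.04 + 7.148) = 7.461 mV.
Then the unloaded second divider: V_B = V_A × R4/(R3+R4) = 7.461 × 0.5047 = 3.765 mV.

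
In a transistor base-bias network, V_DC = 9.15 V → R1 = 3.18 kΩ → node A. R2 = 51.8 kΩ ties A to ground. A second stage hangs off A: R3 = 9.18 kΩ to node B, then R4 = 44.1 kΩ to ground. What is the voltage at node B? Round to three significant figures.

V_B ≈ 6.76 V

Node A sees R2 in parallel with the series input of stage 2, R3 + R4 = 53.28 kΩ.
R2 ‖ (R3+R4) = 26.26 kΩ.
V_A = 9.15 × 26.26/(3.18 + 26.26) = 8.162 V.
Stage 2 is unloaded, so V_B = V_A · R4/(R3+R4) = 8.162 × 44.1/53.28 = 6.756 V.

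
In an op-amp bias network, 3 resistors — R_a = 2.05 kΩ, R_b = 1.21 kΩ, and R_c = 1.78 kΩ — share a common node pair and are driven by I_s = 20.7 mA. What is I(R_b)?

I ≈ 9.12 mA

Conductances: ΣG = 1/2.05 + 1/1.21 + 1/1.78 = 1.876 (1/kΩ).
By the current-divider rule, I = I_s · G_k/ΣG = 20.7 × 0.4405 = 9.119 mA.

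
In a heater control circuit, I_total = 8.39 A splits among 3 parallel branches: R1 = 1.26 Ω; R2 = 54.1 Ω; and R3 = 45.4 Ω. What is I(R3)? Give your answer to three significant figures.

Conductances: ΣG = 1/1.26 + 1/54.1 + 1/45.4 = 0.8342 (1/Ω).
Current divider: I(R3) = I_total · G_k/ΣG = 8.39 × (0.02203/0.8342) = 8.39 × 0.02641 = 0.2215 A.

I ≈ 0.222 A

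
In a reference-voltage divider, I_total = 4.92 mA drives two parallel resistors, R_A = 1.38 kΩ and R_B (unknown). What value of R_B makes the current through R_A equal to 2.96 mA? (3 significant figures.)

R_B ≈ 2.08 kΩ

In a two-way split, I_A/I_total = R_B/(R_A + R_B).
2.96/4.92 = R_B/(R_A + R_B) → R_B = R_A · (0.6016)/(1 − 0.6016) = 1.38 × 1.510 = 2.084 kΩ.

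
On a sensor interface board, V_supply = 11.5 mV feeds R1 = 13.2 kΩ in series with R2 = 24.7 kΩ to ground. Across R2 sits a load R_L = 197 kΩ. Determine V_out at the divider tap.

V_out ≈ 7.18 mV

R2 ‖ R_L = (24.7 × 197)/(24.7 + 197) = 21.95 kΩ.
Then V_out = V_supply · R2'/(R1 + R2') = 11.5 × 21.95/35.15 = 7.181 mV.
(Unloaded it would be 7.49 mV; the load pulls it down.)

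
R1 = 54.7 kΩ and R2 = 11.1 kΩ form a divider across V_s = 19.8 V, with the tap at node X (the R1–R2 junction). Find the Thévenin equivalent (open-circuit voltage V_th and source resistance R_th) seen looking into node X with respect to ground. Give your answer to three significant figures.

V_th is the unloaded tap voltage: V_s · R2/(R1+R2) = 19.8 × 0.1687 = 3.340 V.
Zeroing V_s shorts the top of R1 to ground, so R_th = R1 ‖ R2 = 9.228 kΩ.

V_th ≈ 3.34 V, R_th ≈ 9.23 kΩ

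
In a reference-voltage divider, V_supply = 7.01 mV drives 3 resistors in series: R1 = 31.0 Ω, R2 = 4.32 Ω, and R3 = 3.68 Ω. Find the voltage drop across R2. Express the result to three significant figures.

V ≈ 0.776 mV

Total series resistance ΣR = 31.0 + 4.32 + 3.68 = 39.00 Ω.
By the voltage-divider rule, V = 7.01 × 4.320/39.00 = 0.7765 mV.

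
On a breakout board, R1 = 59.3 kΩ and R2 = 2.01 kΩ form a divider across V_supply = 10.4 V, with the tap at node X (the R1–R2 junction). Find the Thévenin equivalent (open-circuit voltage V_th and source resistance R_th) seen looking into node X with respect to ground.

V_th ≈ 0.341 V, R_th ≈ 1.94 kΩ

Open-circuit (no load on X): V_th = V_supply · R2/(R1 + R2) = 10.4 × 2.01/(59.30 + 2.01) = 0.3410 V.
Looking into X with the source shorted: R_th = R1·R2/(R1+R2) = 59.30 × 2.01/61.31 = 1.944 kΩ.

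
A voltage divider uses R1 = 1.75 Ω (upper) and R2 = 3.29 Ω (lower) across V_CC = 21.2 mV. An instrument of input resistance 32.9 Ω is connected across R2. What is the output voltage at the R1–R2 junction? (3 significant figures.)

V_out ≈ 13.4 mV

First combine the lower leg with the load: R2 ‖ R_L = 2.991 Ω.
Then V_out = V_CC · R2'/(R1 + R2') = 21.2 × 2.991/4.741 = 13.37 mV.
(Unloaded it would be 13.8 mV; the load pulls it down.)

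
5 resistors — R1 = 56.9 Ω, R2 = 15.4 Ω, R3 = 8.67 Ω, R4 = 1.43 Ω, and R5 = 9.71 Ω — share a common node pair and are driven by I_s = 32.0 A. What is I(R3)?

I ≈ 3.69 A

ΣG = 1/56.9 + 1/15.4 + 1/8.67 + 1/1.43 + 1/9.71 = 1.000.
R3 takes the fraction G_k/ΣG = 0.1153/1.000 = 0.1153, so I = 32.0 × 0.1153 = 3.690 A.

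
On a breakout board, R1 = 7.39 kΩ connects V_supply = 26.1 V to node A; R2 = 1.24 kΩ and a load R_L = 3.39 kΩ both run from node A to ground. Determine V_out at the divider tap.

V_out ≈ 2.86 V

The load sits in parallel with R2, giving an effective lower resistance R2' = R2·R_L/(R2+R_L) = 0.9079 kΩ.
Voltage divider with the loaded lower leg: V_out = 26.1 × 0.9079/(7.39 + 0.9079) = 26.1 × 0.1094 = 2.856 V.
(Unloaded it would be 3.75 V; the load pulls it down.)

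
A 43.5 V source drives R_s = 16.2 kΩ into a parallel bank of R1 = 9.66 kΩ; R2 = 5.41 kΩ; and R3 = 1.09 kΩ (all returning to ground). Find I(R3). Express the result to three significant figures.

Parallel bank: R_p = 1/(1/9.66 + 1/5.41 + 1/1.09) = 0.8293 kΩ.
V_A = 43.5 × 0.8293/17.03 = 2.118 V.
I(R3) = V_A / R3 = 2.118/1.09 = 1.944 mA.

I ≈ 1.94 mA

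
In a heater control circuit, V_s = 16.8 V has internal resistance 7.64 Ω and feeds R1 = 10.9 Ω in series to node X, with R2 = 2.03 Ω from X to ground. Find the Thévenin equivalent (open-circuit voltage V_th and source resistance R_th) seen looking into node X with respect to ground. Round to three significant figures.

R1' = 7.64 + 10.9 = 18.54 Ω (source resistance + R1).
Open-circuit (no load on X): V_th = V_s · R2/(R1' + R2) = 16.8 × 2.03/(18.54 + 2.03) = 1.658 V.
With V_s suppressed (replaced by a short), R_th = R1' ‖ R2 = (18.54 × 2.03)/(18.54 + 2.03) = 1.830 Ω.

V_th ≈ 1.66 V, R_th ≈ 1.83 Ω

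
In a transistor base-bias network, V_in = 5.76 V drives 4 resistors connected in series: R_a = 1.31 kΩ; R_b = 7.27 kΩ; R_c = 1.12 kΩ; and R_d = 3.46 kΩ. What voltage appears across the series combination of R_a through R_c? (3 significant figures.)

Total series resistance ΣR = 1.31 + 7.27 + 1.12 + 3.46 = 13.16 kΩ.
R_{R_a..R_c} = 1.31 + 7.27 + 1.12 = 9.700 kΩ.
By the voltage-divider rule, V = 5.76 × 9.700/13.16 = 4.246 V.

V ≈ 4.25 V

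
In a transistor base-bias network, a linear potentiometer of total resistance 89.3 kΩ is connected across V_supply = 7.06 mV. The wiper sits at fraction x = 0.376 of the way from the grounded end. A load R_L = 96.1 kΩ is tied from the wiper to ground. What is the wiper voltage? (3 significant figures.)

V_out ≈ 2.18 mV

The pot divides into 55.72 kΩ above the wiper and 33.58 kΩ below.
R_L loads the lower segment: effective lower R = 24.88 kΩ.
V_out = 7.06 × 24.88/(55.72 + 24.88) = 2.179 mV.
(Unloaded: V_out = x·V_supply = 2.65 mV.)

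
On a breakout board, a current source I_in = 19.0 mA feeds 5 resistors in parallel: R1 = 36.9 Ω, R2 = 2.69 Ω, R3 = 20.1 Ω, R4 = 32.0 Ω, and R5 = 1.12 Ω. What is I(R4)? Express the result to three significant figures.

ΣG = 1/36.9 + 1/2.69 + 1/20.1 + 1/32.0 + 1/1.12 = 1.373.
Current divider: I(R4) = I_in · G_k/ΣG = 19.0 × (0.03125/1.373) = 19.0 × 0.02277 = 0.4325 mA.

I ≈ 0.433 mA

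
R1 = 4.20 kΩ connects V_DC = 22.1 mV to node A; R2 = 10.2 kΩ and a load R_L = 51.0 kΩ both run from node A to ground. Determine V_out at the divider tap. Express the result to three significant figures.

V_out ≈ 14.8 mV

The load sits in parallel with R2, giving an effective lower resistance R2' = R2·R_L/(R2+R_L) = 8.500 kΩ.
Now apply the divider: V_out = 22.1 × 0.6693 = 14.79 mV.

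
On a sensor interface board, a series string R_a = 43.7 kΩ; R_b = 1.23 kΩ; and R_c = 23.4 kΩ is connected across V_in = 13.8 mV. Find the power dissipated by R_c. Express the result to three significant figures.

Series current I = V_in/ΣR = 13.8/68.33 = 0.2020 µA.
V(R_c) = I·R = 4.726 mV; P = V·I = 4.726 × 0.2020 = 0.9544 nW.

P ≈ 0.954 nW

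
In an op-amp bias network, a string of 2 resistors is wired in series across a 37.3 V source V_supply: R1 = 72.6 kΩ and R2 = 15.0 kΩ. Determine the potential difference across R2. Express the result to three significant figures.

Total series resistance ΣR = 72.6 + 15.0 = 87.60 kΩ.
By the voltage-divider rule, V = 37.3 × 15.00/87.60 = 6.387 V.

V ≈ 6.39 V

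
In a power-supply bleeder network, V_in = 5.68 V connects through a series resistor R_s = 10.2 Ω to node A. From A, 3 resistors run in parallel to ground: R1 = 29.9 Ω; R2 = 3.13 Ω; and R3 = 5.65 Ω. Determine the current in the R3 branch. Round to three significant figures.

Parallel bank: R_p = 1/(1/29.9 + 1/3.13 + 1/5.65) = 1.887 Ω.
V_A = 5.68 × 1.887/12.09 = 0.8868 V.
Branch current I = V_A/R3 = 0.8868/5.65 = 0.1570 A.
(Check via current divider: I_total = 0.4699 A; share G_k/ΣG = 0.3340 → same result.)

I ≈ 0.157 A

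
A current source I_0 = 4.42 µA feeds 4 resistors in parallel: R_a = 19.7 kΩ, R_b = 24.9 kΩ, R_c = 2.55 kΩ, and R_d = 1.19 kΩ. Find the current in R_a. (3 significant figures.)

Total conductance ΣG = 1/19.7 + 1/24.9 + 1/2.55 + 1/1.19 = 1.323 (units of 1/kΩ).
By the current-divider rule, I = I_0 · G_k/ΣG = 4.42 × 0.03836 = 0.1695 µA.

I ≈ 0.170 µA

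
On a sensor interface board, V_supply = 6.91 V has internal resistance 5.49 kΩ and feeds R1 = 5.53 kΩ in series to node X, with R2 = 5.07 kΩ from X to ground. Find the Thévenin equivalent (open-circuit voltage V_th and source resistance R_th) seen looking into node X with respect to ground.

R1' = 5.49 + 5.53 = 11.02 kΩ (source resistance + R1).
With X open, the divider is unloaded: V_th = 6.91 × 5.07/16.09 = 2.177 V.
Looking into X with the source shorted: R_th = R1'·R2/(R1'+R2) = 11.02 × 5.07/16.09 = 3.472 kΩ.

V_th ≈ 2.18 V, R_th ≈ 3.47 kΩ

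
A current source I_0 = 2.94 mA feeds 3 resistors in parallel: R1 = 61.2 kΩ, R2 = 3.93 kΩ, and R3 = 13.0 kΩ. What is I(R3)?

I ≈ 0.650 mA

Total conductance ΣG = 1/61.2 + 1/3.93 + 1/13.0 = 0.3477 (units of 1/kΩ).
R3 takes the fraction G_k/ΣG = 0.07692/0.3477 = 0.2212, so I = 2.94 × 0.2212 = 0.6504 mA.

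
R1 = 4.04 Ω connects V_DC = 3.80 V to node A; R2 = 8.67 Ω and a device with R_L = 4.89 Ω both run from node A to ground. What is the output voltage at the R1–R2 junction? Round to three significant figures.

V_out ≈ 1.66 V

R2 ‖ R_L = (8.67 × 4.89)/(8.67 + 4.89) = 3.127 Ω.
Then V_out = V_DC · R2'/(R1 + R2') = 3.80 × 3.127/7.167 = 1.658 V.
(Unloaded it would be 2.59 V; the load pulls it down.)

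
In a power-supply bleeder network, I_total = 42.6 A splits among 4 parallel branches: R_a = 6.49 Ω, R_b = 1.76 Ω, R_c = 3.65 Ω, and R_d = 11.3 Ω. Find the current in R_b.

I ≈ 22.3 A

Conductances: ΣG = 1/6.49 + 1/1.76 + 1/3.65 + 1/11.3 = 1.085 (1/Ω).
By the current-divider rule, I = I_total · G_k/ΣG = 42.6 × 0.5238 = 22.31 A.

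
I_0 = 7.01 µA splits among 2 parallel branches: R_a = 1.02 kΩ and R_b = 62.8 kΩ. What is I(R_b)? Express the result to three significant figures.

I ≈ 0.112 µA

For two parallel branches, I_k = I_0 · (other R)/(sum of R).
So I = 7.01 × 1.02/63.82 = 0.1120 µA.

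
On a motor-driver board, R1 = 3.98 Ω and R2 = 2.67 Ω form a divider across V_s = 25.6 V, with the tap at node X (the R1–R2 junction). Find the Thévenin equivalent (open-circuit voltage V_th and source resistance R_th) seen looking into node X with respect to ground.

V_th ≈ 10.3 V, R_th ≈ 1.60 Ω

V_th is the unloaded tap voltage: V_s · R2/(R1+R2) = 25.6 × 0.4015 = 10.28 V.
Looking into X with the source shorted: R_th = R1·R2/(R1+R2) = 3.980 × 2.67/6.650 = 1.598 Ω.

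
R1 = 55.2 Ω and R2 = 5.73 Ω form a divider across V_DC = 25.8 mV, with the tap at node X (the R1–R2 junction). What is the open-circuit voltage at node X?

With X open, the divider is unloaded: V_th = 25.8 × 5.73/60.93 = 2.426 mV.

V_th ≈ 2.43 mV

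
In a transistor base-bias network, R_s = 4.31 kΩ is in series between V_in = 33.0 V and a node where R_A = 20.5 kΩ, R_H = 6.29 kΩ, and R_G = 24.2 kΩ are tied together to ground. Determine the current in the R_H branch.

Parallel bank: R_p = 1/(1/20.5 + 1/6.29 + 1/24.2) = 4.015 kΩ.
V_A = 33.0 × 4.015/8.325 = 15.91 V.
Branch current I = V_A/R_H = 15.91/6.29 = 2.530 mA.

I ≈ 2.53 mA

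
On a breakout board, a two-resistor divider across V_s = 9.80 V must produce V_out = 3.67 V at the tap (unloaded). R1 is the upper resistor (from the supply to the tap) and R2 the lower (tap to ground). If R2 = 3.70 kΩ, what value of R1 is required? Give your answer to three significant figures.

V_out/V_s = R2/(R1+R2) = 0.3745.
So R1 = R2 · (V_s/V_out − 1) = 3.70 × (9.80/3.67 − 1) = 3.70 × 1.670 = 6.180 kΩ.

R1 ≈ 6.18 kΩ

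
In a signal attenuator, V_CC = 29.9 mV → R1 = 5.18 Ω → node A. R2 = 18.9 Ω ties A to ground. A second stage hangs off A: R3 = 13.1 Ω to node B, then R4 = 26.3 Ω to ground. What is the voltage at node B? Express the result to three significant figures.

The second stage (R3 + R4 = 39.40 Ω) loads node A in parallel with R2.
R2 ‖ (R3+R4) = 12.77 Ω.
First divider: V_A = V_CC · 12.77/(5.18 + 12.77) = 21.27 mV.
V_B = V_A × 0.6675 = 14.20 mV.

V_B ≈ 14.2 mV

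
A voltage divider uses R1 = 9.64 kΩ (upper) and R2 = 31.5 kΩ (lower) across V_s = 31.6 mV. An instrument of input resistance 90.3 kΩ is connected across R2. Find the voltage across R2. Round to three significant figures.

R2 ‖ R_L = (31.5 × 90.3)/(31.5 + 90.3) = 23.35 kΩ.
Now apply the divider: V_out = 31.6 × 0.7078 = 22.37 mV.

V_out ≈ 22.4 mV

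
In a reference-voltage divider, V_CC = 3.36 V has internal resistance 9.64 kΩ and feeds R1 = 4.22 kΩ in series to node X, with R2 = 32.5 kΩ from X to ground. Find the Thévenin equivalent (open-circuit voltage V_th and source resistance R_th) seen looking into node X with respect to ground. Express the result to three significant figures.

V_th ≈ 2.36 V, R_th ≈ 9.72 kΩ

R1' = 9.64 + 4.22 = 13.86 kΩ (source resistance + R1).
V_th is the unloaded tap voltage: V_CC · R2/(R1'+R2) = 3.36 × 0.7010 = 2.355 V.
Zeroing V_CC shorts the top of R1' to ground, so R_th = R1' ‖ R2 = 9.716 kΩ.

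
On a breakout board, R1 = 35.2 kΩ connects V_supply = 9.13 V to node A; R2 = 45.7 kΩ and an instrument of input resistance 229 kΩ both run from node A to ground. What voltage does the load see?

First combine the lower leg with the load: R2 ‖ R_L = 38.10 kΩ.
Then V_out = V_supply · R2'/(R1 + R2') = 9.13 × 38.10/73.30 = 4.745 V.
(Unloaded it would be 5.16 V; the load pulls it down.)

V_out ≈ 4.75 V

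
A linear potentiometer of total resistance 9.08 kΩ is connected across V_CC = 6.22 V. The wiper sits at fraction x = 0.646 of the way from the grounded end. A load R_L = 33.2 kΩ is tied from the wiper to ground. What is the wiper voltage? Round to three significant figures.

V_out ≈ 3.78 V

Lower segment x·R_p = 5.866 kΩ; upper segment (1−x)·R_p = 3.214 kΩ.
(x·R_p) ‖ R_L = 4.985 kΩ.
V_out = 6.22 × 4.985/(3.214 + 4.985) = 3.782 V.
(Unloaded: V_out = x·V_CC = 4.02 V.)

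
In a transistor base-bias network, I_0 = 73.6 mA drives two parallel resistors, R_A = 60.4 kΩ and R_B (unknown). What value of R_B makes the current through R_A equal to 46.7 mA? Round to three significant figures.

The fraction through R_A equals R_B/(R_A+R_B).
With f = 0.6345, R_B = R_A · f/(1−f) = 60.4 × 1.736 = 104.9 kΩ.

R_B ≈ 105 kΩ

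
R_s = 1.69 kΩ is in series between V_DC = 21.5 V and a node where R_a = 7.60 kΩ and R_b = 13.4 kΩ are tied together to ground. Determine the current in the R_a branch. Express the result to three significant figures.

Equivalent of the parallel group: R_p = 4.850 kΩ.
V_A by voltage divider: V_A = 21.5 × 4.850/(1.69 + 4.850) = 15.94 V.
I(R_a) = V_A / R_a = 15.94/7.60 = 2.098 mA.

I ≈ 2.10 mA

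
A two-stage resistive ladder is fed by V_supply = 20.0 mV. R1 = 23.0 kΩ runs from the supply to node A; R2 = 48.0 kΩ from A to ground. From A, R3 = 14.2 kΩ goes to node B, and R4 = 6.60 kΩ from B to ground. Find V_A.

Node A sees R2 in parallel with the series input of stage 2, R3 + R4 = 20.80 kΩ.
Effective lower resistance at A: R2 ‖ 20.80 = 14.51 kΩ.
V_A = 20.0 × 14.51/(23.0 + 14.51) = 7.737 mV.

V_A ≈ 7.74 mV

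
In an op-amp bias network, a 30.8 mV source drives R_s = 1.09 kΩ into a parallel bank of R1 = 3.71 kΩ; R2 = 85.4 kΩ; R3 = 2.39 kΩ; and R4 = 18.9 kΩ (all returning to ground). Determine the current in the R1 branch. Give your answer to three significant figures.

Equivalent of the parallel group: R_p = 1.329 kΩ.
Node voltage V_A = V_s · R_p/(R_s + R_p) = 30.8 × 0.5494 = 16.92 mV.
Branch current I = V_A/R1 = 16.92/3.71 = 4.561 µA.
(Equivalently: I_total = 12.73 µA, then current-divider fraction G_k/ΣG = 0.3582.)

I ≈ 4.56 µA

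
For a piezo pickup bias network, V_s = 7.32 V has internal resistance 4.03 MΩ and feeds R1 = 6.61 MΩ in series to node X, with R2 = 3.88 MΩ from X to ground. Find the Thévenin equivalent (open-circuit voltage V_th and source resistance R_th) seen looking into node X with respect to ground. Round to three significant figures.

R1' = 4.03 + 6.61 = 10.64 MΩ (source resistance + R1).
Open-circuit (no load on X): V_th = V_s · R2/(R1' + R2) = 7.32 × 3.88/(10.64 + 3.88) = 1.956 V.
Zeroing V_s shorts the top of R1' to ground, so R_th = R1' ‖ R2 = 2.843 MΩ.

V_th ≈ 1.96 V, R_th ≈ 2.84 MΩ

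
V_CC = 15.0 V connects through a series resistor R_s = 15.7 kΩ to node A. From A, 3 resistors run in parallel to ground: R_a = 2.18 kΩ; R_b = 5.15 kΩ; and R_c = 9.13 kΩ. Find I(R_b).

Equivalent of the parallel group: R_p = 1.312 kΩ.
Node voltage V_A = V_CC · R_p/(R_s + R_p) = 15.0 × 0.07710 = 1.157 V.
Branch current I = V_A/R_b = 1.157/5.15 = 0.2246 mA.

I ≈ 0.225 mA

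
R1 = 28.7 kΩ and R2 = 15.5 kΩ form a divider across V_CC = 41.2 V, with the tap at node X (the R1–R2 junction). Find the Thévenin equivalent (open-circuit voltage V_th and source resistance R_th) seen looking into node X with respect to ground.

Open-circuit (no load on X): V_th = V_CC · R2/(R1 + R2) = 41.2 × 15.5/(28.70 + 15.5) = 14.45 V.
With V_CC suppressed (replaced by a short), R_th = R1 ‖ R2 = (28.70 × 15.5)/(28.70 + 15.5) = 10.06 kΩ.

V_th ≈ 14.4 V, R_th ≈ 10.1 kΩ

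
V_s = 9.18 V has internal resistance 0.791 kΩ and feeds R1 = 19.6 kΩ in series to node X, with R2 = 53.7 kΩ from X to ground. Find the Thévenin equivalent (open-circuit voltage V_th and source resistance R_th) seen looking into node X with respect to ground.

R1' = 0.791 + 19.6 = 20.39 kΩ (source resistance + R1).
Open-circuit (no load on X): V_th = V_s · R2/(R1' + R2) = 9.18 × 53.7/(20.39 + 53.7) = 6.654 V.
With V_s suppressed (replaced by a short), R_th = R1' ‖ R2 = (20.39 × 53.7)/(20.39 + 53.7) = 14.78 kΩ.

V_th ≈ 6.65 V, R_th ≈ 14.8 kΩ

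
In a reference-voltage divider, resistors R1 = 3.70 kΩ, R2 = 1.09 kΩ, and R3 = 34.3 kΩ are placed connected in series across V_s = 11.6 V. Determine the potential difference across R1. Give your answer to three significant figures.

Total series resistance ΣR = 3.70 + 1.09 + 34.3 = 39.09 kΩ.
By the voltage-divider rule, V = 11.6 × 3.700/39.09 = 1.098 V.

V ≈ 1.10 V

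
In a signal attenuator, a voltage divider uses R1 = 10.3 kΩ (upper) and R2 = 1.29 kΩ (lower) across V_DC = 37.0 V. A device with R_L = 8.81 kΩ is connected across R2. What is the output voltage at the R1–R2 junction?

V_out ≈ 3.64 V

The load sits in parallel with R2, giving an effective lower resistance R2' = R2·R_L/(R2+R_L) = 1.125 kΩ.
Then V_out = V_DC · R2'/(R1 + R2') = 37.0 × 1.125/11.43 = 3.644 V.
(Unloaded it would be 4.12 V; the load pulls it down.)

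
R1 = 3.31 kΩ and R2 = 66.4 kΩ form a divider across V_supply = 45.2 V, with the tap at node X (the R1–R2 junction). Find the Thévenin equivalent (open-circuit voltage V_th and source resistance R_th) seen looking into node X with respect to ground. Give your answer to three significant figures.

Open-circuit (no load on X): V_th = V_supply · R2/(R1 + R2) = 45.2 × 66.4/(3.310 + 66.4) = 43.05 V.
With V_supply suppressed (replaced by a short), R_th = R1 ‖ R2 = (3.310 × 66.4)/(3.310 + 66.4) = 3.153 kΩ.

V_th ≈ 43.1 V, R_th ≈ 3.15 kΩ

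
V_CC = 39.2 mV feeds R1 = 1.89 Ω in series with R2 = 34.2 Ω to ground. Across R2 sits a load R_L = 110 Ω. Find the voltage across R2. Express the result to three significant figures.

V_out ≈ 36.6 mV

R2 ‖ R_L = (34.2 × 110)/(34.2 + 110) = 26.09 Ω.
Now apply the divider: V_out = 39.2 × 0.9324 = 36.55 mV.
(Unloaded it would be 37.1 mV; the load pulls it down.)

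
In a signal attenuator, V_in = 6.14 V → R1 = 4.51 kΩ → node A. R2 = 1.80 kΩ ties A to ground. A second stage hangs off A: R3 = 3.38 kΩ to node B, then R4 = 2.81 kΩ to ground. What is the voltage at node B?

V_B ≈ 0.658 V

Looking into the second stage from A: R3 + R4 = 6.190 kΩ appears in parallel with R2.
Effective lower resistance at A: R2 ‖ 6.190 = 1.394 kΩ.
So V_A = 6.14 × 0.2362 = 1.450 V.
Stage 2 is unloaded, so V_B = V_A · R4/(R3+R4) = 1.450 × 2.81/6.190 = 0.6583 V.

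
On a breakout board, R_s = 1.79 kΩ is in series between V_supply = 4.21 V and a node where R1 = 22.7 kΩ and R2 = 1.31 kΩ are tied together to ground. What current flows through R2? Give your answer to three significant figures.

Equivalent of the parallel group: R_p = 1.239 kΩ.
Node voltage V_A = V_supply · R_p/(R_s + R_p) = 4.21 × 0.4090 = 1.722 V.
Branch current I = V_A/R2 = 1.722/1.31 = 1.314 mA.

I ≈ 1.31 mA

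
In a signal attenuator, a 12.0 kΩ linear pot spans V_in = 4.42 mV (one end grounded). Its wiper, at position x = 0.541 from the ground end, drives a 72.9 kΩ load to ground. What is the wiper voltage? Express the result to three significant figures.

V_out ≈ 2.30 mV

The pot divides into 5.508 kΩ above the wiper and 6.492 kΩ below.
R_L loads the lower segment: effective lower R = 5.961 kΩ.
V_out = 4.42 × 5.961/(5.508 + 5.961) = 2.297 mV.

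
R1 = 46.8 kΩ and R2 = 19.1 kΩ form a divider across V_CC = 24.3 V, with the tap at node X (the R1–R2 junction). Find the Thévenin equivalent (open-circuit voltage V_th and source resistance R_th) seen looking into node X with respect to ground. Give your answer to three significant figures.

V_th ≈ 7.04 V, R_th ≈ 13.6 kΩ

V_th is the unloaded tap voltage: V_CC · R2/(R1+R2) = 24.3 × 0.2898 = 7.043 V.
With V_CC suppressed (replaced by a short), R_th = R1 ‖ R2 = (46.80 × 19.1)/(46.80 + 19.1) = 13.56 kΩ.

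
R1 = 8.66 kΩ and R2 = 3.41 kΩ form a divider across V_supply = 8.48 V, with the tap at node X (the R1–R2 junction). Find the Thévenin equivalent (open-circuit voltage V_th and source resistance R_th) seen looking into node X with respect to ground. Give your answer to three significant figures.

With X open, the divider is unloaded: V_th = 8.48 × 3.41/12.07 = 2.396 V.
Looking into X with the source shorted: R_th = R1·R2/(R1+R2) = 8.660 × 3.41/12.07 = 2.447 kΩ.

V_th ≈ 2.40 V, R_th ≈ 2.45 kΩ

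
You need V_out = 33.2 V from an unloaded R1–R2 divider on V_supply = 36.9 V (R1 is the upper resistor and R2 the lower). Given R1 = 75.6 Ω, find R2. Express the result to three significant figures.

R2 ≈ 678 Ω

V_out/V_supply = R2/(R1+R2) = 0.8997.
R2 = R1 · 0.8997/(1 − 0.8997) = 678.4 Ω.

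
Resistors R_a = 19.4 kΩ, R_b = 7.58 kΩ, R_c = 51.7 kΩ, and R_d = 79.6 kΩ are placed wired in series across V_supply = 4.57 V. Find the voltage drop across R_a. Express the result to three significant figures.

V ≈ 0.560 V

Series total: ΣR = 19.4 + 7.58 + 51.7 + 79.6 = 158.3 kΩ.
Voltage divider: V = V_supply · (19.40 / 158.3) = 4.57 × 0.1226 = 0.5601 V.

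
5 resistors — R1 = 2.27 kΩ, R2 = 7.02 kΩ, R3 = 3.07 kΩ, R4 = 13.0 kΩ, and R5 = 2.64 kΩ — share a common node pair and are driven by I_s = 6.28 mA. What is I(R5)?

Conductances: ΣG = 1/2.27 + 1/7.02 + 1/3.07 + 1/13.0 + 1/2.64 = 1.364 (1/kΩ).
R5 takes the fraction G_k/ΣG = 0.3788/1.364 = 0.2776, so I = 6.28 × 0.2776 = 1.743 mA.

I ≈ 1.74 mA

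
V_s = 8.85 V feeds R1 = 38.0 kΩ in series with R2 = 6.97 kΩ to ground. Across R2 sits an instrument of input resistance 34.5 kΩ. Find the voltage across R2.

First combine the lower leg with the load: R2 ‖ R_L = 5.799 kΩ.
Now apply the divider: V_out = 8.85 × 0.1324 = 1.172 V.
(Unloaded it would be 1.37 V; the load pulls it down.)

V_out ≈ 1.17 V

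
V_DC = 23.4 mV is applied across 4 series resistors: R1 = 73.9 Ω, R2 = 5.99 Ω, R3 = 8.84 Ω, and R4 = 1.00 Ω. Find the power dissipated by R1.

P ≈ 5.03 µW

The common current is I = 23.4/89.73 = 0.2608 mA.
P = I²R = 0.06801 × 73.9 = 5.026 µW.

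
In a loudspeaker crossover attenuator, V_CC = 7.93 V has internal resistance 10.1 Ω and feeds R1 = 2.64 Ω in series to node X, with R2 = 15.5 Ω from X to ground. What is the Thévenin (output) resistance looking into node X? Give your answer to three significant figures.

R1' = 10.1 + 2.64 = 12.74 Ω (source resistance + R1).
Looking into X with the source shorted: R_th = R1'·R2/(R1'+R2) = 12.74 × 15.5/28.24 = 6.993 Ω.

R_th ≈ 6.99 Ω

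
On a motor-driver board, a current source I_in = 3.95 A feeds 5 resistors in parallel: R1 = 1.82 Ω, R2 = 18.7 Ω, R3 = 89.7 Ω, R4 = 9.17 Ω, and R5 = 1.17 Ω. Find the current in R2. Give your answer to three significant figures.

I ≈ 0.134 A

Conductances: ΣG = 1/1.82 + 1/18.7 + 1/89.7 + 1/9.17 + 1/1.17 = 1.578 (1/Ω).
Current divider: I(R2) = I_in · G_k/ΣG = 3.95 × (0.05348/1.578) = 3.95 × 0.03389 = 0.1339 A.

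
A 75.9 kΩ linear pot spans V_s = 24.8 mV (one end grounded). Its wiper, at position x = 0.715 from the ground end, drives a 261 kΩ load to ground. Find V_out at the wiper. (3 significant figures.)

V_out ≈ 16.7 mV

Lower segment x·R_p = 54.27 kΩ; upper segment (1−x)·R_p = 21.63 kΩ.
(x·R_p) ‖ R_L = 44.93 kΩ.
Then V_out = V_s · 44.93/(21.63 + 44.93) = 16.74 mV.
(Unloaded: V_out = x·V_s = 17.7 mV.)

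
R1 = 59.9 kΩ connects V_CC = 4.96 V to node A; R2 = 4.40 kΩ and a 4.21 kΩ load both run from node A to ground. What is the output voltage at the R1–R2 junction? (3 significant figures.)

V_out ≈ 0.172 V

The load sits in parallel with R2, giving an effective lower resistance R2' = R2·R_L/(R2+R_L) = 2.151 kΩ.
Voltage divider with the loaded lower leg: V_out = 4.96 × 2.151/(59.9 + 2.151) = 4.96 × 0.03467 = 0.1720 V.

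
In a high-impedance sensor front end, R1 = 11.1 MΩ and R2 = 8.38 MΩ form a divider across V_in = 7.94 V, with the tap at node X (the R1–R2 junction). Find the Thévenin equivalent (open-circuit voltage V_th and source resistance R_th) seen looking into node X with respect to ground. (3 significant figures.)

Open-circuit (no load on X): V_th = V_in · R2/(R1 + R2) = 7.94 × 8.38/(11.10 + 8.38) = 3.416 V.
With V_in suppressed (replaced by a short), R_th = R1 ‖ R2 = (11.10 × 8.38)/(11.10 + 8.38) = 4.775 MΩ.

V_th ≈ 3.42 V, R_th ≈ 4.78 MΩ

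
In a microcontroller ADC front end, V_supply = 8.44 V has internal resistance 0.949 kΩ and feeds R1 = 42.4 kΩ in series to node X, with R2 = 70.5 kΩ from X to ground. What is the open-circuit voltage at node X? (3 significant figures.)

R1' = 0.949 + 42.4 = 43.35 kΩ (source resistance + R1).
With X open, the divider is unloaded: V_th = 8.44 × 70.5/113.8 = 5.226 V.

V_th ≈ 5.23 V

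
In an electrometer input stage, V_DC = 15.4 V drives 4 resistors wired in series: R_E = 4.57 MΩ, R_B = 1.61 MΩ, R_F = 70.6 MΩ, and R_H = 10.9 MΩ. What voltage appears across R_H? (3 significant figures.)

Total series resistance ΣR = 4.57 + 1.61 + 70.6 + 10.9 = 87.68 MΩ.
By the voltage-divider rule, V = 15.4 × 10.90/87.68 = 1.914 V.

V ≈ 1.91 V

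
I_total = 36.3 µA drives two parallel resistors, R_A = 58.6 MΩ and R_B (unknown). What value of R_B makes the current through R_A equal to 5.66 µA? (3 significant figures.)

R_B ≈ 10.8 MΩ

In a two-way split, I_A/I_total = R_B/(R_A + R_B).
5.66/36.3 = R_B/(R_A + R_B) → R_B = R_A · (0.1559)/(1 − 0.1559) = 58.6 × 0.1847 = 10.82 MΩ.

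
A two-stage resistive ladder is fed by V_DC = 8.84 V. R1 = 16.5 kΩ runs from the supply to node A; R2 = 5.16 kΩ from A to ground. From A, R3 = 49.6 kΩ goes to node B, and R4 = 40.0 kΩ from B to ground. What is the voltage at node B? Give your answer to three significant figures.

The second stage (R3 + R4 = 89.60 kΩ) loads node A in parallel with R2.
Effective lower resistance at A: R2 ‖ 89.60 = 4.879 kΩ.
So V_A = 8.84 × 0.2282 = 2.017 V.
Stage 2 is unloaded, so V_B = V_A · R4/(R3+R4) = 2.017 × 40.0/89.60 = 0.9006 V.

V_B ≈ 0.901 V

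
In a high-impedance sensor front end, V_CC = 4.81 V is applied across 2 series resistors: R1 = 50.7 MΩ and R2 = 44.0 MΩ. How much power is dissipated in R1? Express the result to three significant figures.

P ≈ 0.131 µW

The common current is I = 4.81/94.70 = 0.05079 µA.
V(R1) = I·R = 2.575 V; P = V·I = 2.575 × 0.05079 = 0.1308 µW.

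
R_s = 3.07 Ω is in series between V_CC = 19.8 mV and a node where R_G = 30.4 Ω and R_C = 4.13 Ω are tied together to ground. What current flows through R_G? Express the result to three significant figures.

Parallel bank: R_p = 1/(1/30.4 + 1/4.13) = 3.636 Ω.
V_A by voltage divider: V_A = 19.8 × 3.636/(3.07 + 3.636) = 10.74 mV.
Branch current I = V_A/R_G = 10.74/30.4 = 0.3531 mA.

I ≈ 0.353 mA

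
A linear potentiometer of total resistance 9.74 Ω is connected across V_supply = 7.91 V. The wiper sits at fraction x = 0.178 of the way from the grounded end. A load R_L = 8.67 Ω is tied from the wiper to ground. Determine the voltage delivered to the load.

The pot divides into 8.006 Ω above the wiper and 1.734 Ω below.
(x·R_p) ‖ R_L = 1.445 Ω.
Then V_out = V_supply · 1.445/(8.006 + 1.445) = 1.209 V.

V_out ≈ 1.21 V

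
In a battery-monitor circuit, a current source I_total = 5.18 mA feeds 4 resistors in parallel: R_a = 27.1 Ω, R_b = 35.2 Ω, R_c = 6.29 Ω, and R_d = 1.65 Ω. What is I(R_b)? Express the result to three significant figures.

I ≈ 0.177 mA

Total conductance ΣG = 1/27.1 + 1/35.2 + 1/6.29 + 1/1.65 = 0.8304 (units of 1/Ω).
By the current-divider rule, I = I_total · G_k/ΣG = 5.18 × 0.03421 = 0.1772 mA.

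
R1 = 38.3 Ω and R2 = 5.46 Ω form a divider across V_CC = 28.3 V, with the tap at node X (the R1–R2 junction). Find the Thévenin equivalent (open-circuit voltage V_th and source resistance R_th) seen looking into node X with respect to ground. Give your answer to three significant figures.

V_th ≈ 3.53 V, R_th ≈ 4.78 Ω

With X open, the divider is unloaded: V_th = 28.3 × 5.46/43.76 = 3.531 V.
Zeroing V_CC shorts the top of R1 to ground, so R_th = R1 ‖ R2 = 4.779 Ω.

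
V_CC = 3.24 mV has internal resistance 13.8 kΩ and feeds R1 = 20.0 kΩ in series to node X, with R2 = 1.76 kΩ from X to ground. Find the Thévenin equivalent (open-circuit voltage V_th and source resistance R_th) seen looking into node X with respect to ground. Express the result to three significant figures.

V_th ≈ 0.160 mV, R_th ≈ 1.67 kΩ

R1' = 13.8 + 20.0 = 33.80 kΩ (source resistance + R1).
Open-circuit (no load on X): V_th = V_CC · R2/(R1' + R2) = 3.24 × 1.76/(33.80 + 1.76) = 0.1604 mV.
Zeroing V_CC shorts the top of R1' to ground, so R_th = R1' ‖ R2 = 1.673 kΩ.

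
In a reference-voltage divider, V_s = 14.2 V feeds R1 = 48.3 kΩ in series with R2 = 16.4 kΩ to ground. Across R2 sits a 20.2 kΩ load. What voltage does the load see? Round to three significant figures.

R2 ‖ R_L = (16.4 × 20.2)/(16.4 + 20.2) = 9.051 kΩ.
Voltage divider with the loaded lower leg: V_out = 14.2 × 9.051/(48.3 + 9.051) = 14.2 × 0.1578 = 2.241 V.

V_out ≈ 2.24 V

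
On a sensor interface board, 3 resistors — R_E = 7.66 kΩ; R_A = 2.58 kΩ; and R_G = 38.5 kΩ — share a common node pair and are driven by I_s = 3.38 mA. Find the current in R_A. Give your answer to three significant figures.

Conductances: ΣG = 1/7.66 + 1/2.58 + 1/38.5 = 0.5441 (1/kΩ).
Current divider: I(R_A) = I_s · G_k/ΣG = 3.38 × (0.3876/0.5441) = 3.38 × 0.7123 = 2.408 mA.

I ≈ 2.41 mA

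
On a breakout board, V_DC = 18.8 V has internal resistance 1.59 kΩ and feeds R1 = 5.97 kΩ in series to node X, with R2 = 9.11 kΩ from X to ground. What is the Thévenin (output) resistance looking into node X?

R1' = 1.59 + 5.97 = 7.560 kΩ (source resistance + R1).
With V_DC suppressed (replaced by a short), R_th = R1' ‖ R2 = (7.560 × 9.11)/(7.560 + 9.11) = 4.131 kΩ.

R_th ≈ 4.13 kΩ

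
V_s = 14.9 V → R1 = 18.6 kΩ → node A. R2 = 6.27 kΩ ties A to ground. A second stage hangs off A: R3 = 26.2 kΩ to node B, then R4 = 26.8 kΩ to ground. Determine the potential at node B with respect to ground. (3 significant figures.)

V_B ≈ 1.75 V

Node A sees R2 in parallel with the series input of stage 2, R3 + R4 = 53.00 kΩ.
R2 ‖ (R3+R4) = 5.607 kΩ.
First divider: V_A = V_s · 5.607/(18.6 + 5.607) = 3.451 V.
Then the unloaded second divider: V_B = V_A × R4/(R3+R4) = 3.451 × 0.5057 = 1.745 V.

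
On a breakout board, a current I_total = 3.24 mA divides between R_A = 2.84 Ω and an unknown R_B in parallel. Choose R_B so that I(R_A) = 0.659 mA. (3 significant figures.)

The fraction through R_A equals R_B/(R_A+R_B).
0.659/3.24 = R_B/(R_A + R_B) → R_B = R_A · (0.2034)/(1 − 0.2034) = 2.84 × 0.2553 = 0.7251 Ω.

R_B ≈ 0.725 Ω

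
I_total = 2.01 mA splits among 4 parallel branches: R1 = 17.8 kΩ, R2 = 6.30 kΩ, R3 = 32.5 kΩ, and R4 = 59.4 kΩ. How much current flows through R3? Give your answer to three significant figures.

I ≈ 0.236 mA

ΣG = 1/17.8 + 1/6.30 + 1/32.5 + 1/59.4 = 0.2625.
By the current-divider rule, I = I_total · G_k/ΣG = 2.01 × 0.1172 = 0.2356 mA.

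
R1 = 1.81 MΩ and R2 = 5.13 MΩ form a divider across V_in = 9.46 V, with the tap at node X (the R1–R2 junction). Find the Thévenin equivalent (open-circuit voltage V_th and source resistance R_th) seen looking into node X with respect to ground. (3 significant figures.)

Open-circuit (no load on X): V_th = V_in · R2/(R1 + R2) = 9.46 × 5.13/(1.810 + 5.13) = 6.993 V.
Zeroing V_in shorts the top of R1 to ground, so R_th = R1 ‖ R2 = 1.338 MΩ.

V_th ≈ 6.99 V, R_th ≈ 1.34 MΩ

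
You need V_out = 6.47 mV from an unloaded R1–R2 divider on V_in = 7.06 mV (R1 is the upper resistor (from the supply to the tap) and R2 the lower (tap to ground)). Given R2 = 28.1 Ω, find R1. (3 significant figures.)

R1 ≈ 2.56 Ω

The divider ratio is R2/(R1+R2) = 6.47/7.06 = 0.9164.
R1 = R2·(1/k − 1) = 28.1 × 0.09119 = 2.562 Ω.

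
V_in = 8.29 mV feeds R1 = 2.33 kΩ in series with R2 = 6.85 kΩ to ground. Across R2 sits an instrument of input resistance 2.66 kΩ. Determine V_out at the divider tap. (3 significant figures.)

R2 ‖ R_L = (6.85 × 2.66)/(6.85 + 2.66) = 1.916 kΩ.
Now apply the divider: V_out = 8.29 × 0.4512 = 3.741 mV.
(Unloaded it would be 6.19 mV; the load pulls it down.)

V_out ≈ 3.74 mV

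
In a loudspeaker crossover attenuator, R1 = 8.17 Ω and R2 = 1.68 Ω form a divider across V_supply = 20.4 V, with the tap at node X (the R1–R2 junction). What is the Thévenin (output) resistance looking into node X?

R_th ≈ 1.39 Ω

Looking into X with the source shorted: R_th = R1·R2/(R1+R2) = 8.170 × 1.68/9.850 = 1.393 Ω.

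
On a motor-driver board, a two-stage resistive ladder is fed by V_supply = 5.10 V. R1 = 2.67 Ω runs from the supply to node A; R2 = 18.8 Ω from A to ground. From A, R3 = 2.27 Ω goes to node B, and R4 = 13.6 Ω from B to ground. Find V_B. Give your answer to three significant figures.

Looking into the second stage from A: R3 + R4 = 15.87 Ω appears in parallel with R2.
Effective lower resistance at A: R2 ‖ 15.87 = 8.606 Ω.
V_A = 5.10 × 8.606/(2.67 + 8.606) = 3.892 V.
V_B = V_A × 0.8570 = 3.336 V.

V_B ≈ 3.34 V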